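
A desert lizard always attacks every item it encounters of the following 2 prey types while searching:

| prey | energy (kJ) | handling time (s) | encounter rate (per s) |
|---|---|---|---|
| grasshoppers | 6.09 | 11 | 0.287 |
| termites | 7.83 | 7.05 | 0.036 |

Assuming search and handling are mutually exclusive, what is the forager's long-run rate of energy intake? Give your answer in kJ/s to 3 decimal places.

0.460 kJ/s

R = Σλ_iE_i / (1 + Σλ_ih_i)
Numerator: 0.287×6.09 + 0.036×7.83 = 2.03
Denominator: 1 + 0.287×11 + 0.036×7.05 = 4.411
R = 2.03/4.411 = 0.4602 kJ/s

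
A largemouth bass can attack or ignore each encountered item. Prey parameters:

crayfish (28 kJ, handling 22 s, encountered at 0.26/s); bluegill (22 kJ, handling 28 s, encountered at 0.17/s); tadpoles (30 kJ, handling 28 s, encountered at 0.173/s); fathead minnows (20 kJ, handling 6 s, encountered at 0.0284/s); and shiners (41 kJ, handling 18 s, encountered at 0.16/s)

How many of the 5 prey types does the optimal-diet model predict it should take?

2

Rank by E/h (kJ/s): fathead minnows 3.33, shiners 2.28, crayfish 1.27, tadpoles 1.07, bluegill 0.786. Include each in turn until the next type's E/h falls below the running intake rate.
Rate on top 1: 0.4853. shiners: 2.28 > 0.4853 → include.
Rate on top 2: 1.76. crayfish: 1.27 < 1.76 → exclude; stop.
Optimal diet: fathead minnows, shiners — 2 of 5 types.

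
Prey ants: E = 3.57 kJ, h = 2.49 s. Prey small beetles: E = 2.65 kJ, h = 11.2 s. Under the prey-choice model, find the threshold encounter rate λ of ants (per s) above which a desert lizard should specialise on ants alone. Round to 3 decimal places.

0.079 per s

At the threshold, the rate on ants alone equals the profitability of small beetles: λ·3.57/(1 + λ·2.49) = 2.65/11.2 = 0.2366.
Rearranging, λ(3.57 − 0.2366×2.49) = 0.2366, so λ = 0.2366/2.981 = 0.07938 per s.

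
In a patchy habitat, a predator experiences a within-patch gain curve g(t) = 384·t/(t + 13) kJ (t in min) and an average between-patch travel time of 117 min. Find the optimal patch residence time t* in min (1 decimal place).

By the marginal value theorem, leave when the instantaneous gain rate g'(t) equals the habitat-wide average g(t)/(T + t).
g'(t) = 384·13/(t + 13)². Setting 384·13/(t+13)² = 384t/[(t+13)(117+t)] gives 13(117+t) = t(t+13), so t² = 13×117 = 1521.
t* = √1521 = 39 min.

39.0 min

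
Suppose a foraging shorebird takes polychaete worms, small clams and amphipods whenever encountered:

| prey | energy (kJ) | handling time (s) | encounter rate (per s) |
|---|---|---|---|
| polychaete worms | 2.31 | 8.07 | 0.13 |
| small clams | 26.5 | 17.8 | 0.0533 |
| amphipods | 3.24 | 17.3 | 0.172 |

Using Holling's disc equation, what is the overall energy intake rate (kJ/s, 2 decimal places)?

Energy encountered per unit search time: 0.13×2.31 + 0.0533×26.5 + 0.172×3.24 = 2.27 kJ/s.
Handling time per unit search time: 0.13×8.07 + 0.0533×17.8 + 0.172×17.3 = 4.973.
Rate = 2.27/(1 + 4.973) = 0.38 kJ/s.

0.38 kJ/s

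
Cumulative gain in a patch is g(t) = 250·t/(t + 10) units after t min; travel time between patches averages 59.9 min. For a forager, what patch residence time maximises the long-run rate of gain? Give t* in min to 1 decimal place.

Maximise g(t)/(T+t): set derivative to zero → g'(t)(T+t) = g(t).
g'(t) = 250·10/(t + 10)². Setting 250·10/(t+10)² = 250t/[(t+10)(59.9+t)] gives 10(59.9+t) = t(t+10), so t² = 10×59.9 = 599.
t* = √599 = 24.47 min.

24.5 min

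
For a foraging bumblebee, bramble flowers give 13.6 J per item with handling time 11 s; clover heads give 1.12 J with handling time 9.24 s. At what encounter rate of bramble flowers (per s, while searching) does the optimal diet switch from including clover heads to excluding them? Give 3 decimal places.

At the threshold, the rate on bramble flowers alone equals the profitability of clover heads: λ·13.6/(1 + λ·11) = 1.12/9.24 = 0.1212.
Rearranging, λ(13.6 − 0.1212×11) = 0.1212, so λ = 0.1212/12.27 = 0.009881 per s.

0.010 per s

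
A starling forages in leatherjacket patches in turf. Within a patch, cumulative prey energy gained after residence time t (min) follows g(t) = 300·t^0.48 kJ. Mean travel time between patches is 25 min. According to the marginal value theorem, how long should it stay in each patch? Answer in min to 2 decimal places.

23.08 min

By the marginal value theorem, leave when the instantaneous gain rate g'(t) equals the habitat-wide average g(t)/(T + t).
g'(t) = 0.48·300·t^-0.52. Setting 0.48·300·t^-0.52 = 300·t^0.48/(25+t) gives 0.48(25+t) = t, so 0.52·t = 0.48×25.
t* = 0.48×25/0.52 = 23.08 min.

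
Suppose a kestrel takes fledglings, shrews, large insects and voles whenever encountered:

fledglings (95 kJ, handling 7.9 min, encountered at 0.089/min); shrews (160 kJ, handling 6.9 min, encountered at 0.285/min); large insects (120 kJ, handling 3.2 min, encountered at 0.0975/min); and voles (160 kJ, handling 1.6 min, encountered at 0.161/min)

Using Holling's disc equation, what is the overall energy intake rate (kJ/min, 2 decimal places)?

21.59 kJ/min

R = (0.089×95 + 0.285×160 + 0.0975×120 + 0.161×160) / (1 + 0.089×7.9 + 0.285×6.9 + 0.0975×3.2 + 0.161×1.6) = 91.52/4.239 = 21.59 kJ/min.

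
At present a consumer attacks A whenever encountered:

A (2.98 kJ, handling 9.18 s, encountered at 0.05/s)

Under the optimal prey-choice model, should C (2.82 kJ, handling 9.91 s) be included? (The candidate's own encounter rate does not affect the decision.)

On A alone, R = ΣλE/(1+Σλh) = 0.149/1.459 = 0.1021 kJ/s.
C: E/h = 2.82/9.91 = 0.2846 kJ/s.
0.2846 > 0.1021, so adding C raises the average — include it.

Yes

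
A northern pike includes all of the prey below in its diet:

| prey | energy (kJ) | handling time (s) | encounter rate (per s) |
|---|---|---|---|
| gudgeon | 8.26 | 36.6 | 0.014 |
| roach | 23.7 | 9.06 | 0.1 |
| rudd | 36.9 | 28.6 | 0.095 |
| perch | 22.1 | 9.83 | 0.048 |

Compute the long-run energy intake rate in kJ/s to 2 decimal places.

1.26 kJ/s

R = Σλ_iE_i / (1 + Σλ_ih_i)
Numerator: 0.014×8.26 + 0.1×23.7 + 0.095×36.9 + 0.048×22.1 = 7.052
Denominator: 1 + 0.014×36.6 + 0.1×9.06 + 0.095×28.6 + 0.048×9.83 = 5.607
R = 7.052/5.607 = 1.258 kJ/s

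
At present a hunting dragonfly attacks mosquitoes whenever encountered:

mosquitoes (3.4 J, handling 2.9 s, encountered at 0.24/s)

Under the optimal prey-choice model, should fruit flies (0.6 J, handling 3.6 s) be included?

No

Intake rate on the current diet: R = (0.24×3.4) / (1 + 0.24×2.9) = 0.816/1.696 = 0.4811 J/s.
fruit flies: E/h = 0.6/3.6 = 0.1667 J/s.
Since 0.1667 < R, time spent handling fruit flies is better spent searching.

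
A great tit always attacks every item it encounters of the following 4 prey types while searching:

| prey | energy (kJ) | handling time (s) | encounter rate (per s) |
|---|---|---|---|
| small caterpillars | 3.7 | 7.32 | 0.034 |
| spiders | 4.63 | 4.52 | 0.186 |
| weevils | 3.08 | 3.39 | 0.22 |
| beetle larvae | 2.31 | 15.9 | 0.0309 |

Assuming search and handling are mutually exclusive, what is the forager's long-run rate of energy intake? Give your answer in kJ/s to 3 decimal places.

0.522 kJ/s

Energy encountered per unit search time: 0.034×3.7 + 0.186×4.63 + 0.22×3.08 + 0.0309×2.31 = 1.736 kJ/s.
Handling time per unit search time: 0.034×7.32 + 0.186×4.52 + 0.22×3.39 + 0.0309×15.9 = 2.327.
Rate = 1.736/(1 + 2.327) = 0.5218 kJ/s.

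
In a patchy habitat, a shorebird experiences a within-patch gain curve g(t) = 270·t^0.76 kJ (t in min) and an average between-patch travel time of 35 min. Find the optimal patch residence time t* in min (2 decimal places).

By the marginal value theorem, leave when the instantaneous gain rate g'(t) equals the habitat-wide average g(t)/(T + t).
g'(t) = 0.76·270·t^-0.24. Setting 0.76·270·t^-0.24 = 270·t^0.76/(35+t) gives 0.76(35+t) = t, so 0.24·t = 0.76×35.
t* = 0.76×35/0.24 = 110.8 min.

110.83 min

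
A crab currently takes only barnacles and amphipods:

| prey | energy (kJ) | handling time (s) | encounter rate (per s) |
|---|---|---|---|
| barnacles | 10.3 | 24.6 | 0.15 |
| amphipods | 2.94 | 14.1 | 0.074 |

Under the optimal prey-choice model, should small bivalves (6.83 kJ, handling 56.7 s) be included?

Current rate: (0.15×10.3 + 0.074×2.94)/(1 + 0.15×24.6 + 0.074×14.1) = 0.3074 kJ/s.
small bivalves: E/h = 6.83/56.7 = 0.1205 kJ/s.
Since 0.1205 < R, time spent handling small bivalves is better spent searching.

No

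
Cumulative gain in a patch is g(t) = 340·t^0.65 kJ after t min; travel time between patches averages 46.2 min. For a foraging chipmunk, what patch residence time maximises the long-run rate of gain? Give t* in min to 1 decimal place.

Optimal t* satisfies g'(t*) = g(t*)/(T + t*).
g'(t) = 0.65·340·t^-0.35. Setting 0.65·340·t^-0.35 = 340·t^0.65/(46.2+t) gives 0.65(46.2+t) = t, so 0.35·t = 0.65×46.2.
t* = 0.65×46.2/0.35 = 85.8 min.

85.8 min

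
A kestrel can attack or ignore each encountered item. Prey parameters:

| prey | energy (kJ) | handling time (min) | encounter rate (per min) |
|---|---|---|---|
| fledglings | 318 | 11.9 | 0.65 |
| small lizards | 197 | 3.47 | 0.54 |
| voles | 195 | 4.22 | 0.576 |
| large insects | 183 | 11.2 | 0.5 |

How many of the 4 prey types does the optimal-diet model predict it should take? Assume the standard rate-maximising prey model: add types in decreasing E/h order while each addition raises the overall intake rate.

2

Rank by E/h (kJ/min): small lizards 56.8, voles 46.2, fledglings 26.7, large insects 16.3. Include each in turn until the next type's E/h falls below the running intake rate.
Rate on top 1: 37.02. voles: 46.2 > 37.02 → include.
Rate on top 2: 41.23. fledglings: 26.7 < 41.23 → exclude; stop.
Optimal diet: small lizards, voles — 2 of 4 types.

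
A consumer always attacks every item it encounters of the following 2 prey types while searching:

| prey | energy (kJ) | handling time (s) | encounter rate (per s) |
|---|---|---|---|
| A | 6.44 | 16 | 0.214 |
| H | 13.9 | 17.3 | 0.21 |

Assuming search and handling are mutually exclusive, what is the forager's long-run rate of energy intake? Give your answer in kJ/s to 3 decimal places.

0.533 kJ/s

Energy encountered per unit search time: 0.214×6.44 + 0.21×13.9 = 4.297 kJ/s.
Handling time per unit search time: 0.214×16 + 0.21×17.3 = 7.057.
Rate = 4.297/(1 + 7.057) = 0.5333 kJ/s.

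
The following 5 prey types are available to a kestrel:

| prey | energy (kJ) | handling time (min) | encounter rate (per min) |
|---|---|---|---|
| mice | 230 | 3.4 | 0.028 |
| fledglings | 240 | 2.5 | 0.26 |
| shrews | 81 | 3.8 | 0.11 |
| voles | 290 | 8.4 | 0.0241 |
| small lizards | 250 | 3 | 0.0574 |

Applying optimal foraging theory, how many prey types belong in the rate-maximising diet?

Rank by E/h (kJ/min): fledglings 96, small lizards 83.3, mice 67.6, voles 34.5, shrews 21.3. Include each in turn until the next type's E/h falls below the running intake rate.
Rate on top 1: 37.82. small lizards: 83.3 > 37.82 → include.
Rate on top 2: 42.12. mice: 67.6 > 42.12 → include.
Rate on top 3: 43.39. voles: 34.5 < 43.39 → exclude; stop.
Optimal diet: fledglings, small lizards, mice — 3 of 5 types.

3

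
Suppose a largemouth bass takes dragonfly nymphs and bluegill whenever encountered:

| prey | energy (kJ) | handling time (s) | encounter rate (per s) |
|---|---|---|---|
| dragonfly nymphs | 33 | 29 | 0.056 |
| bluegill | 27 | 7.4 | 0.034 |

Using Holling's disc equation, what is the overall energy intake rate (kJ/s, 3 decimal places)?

0.962 kJ/s

R = Σλ_iE_i / (1 + Σλ_ih_i)
Numerator: 0.056×33 + 0.034×27 = 2.766
Denominator: 1 + 0.056×29 + 0.034×7.4 = 2.876
R = 2.766/2.876 = 0.9619 kJ/s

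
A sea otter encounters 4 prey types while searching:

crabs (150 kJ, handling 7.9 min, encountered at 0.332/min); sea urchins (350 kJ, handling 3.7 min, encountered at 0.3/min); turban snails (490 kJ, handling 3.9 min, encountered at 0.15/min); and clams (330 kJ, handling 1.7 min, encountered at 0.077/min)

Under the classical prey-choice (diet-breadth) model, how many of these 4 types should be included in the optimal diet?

Rank by E/h (kJ/min): clams 194, turban snails 126, sea urchins 94.6, crabs 19. Include each in turn until the next type's E/h falls below the running intake rate.
Rate on top 1: 22.47. turban snails: 126 > 22.47 → include.
Rate on top 2: 57.64. sea urchins: 94.6 > 57.64 → include.
Rate on top 3: 72.16. crabs: 19 < 72.16 → exclude; stop.
Optimal diet: clams, turban snails, sea urchins — 3 of 4 types.

3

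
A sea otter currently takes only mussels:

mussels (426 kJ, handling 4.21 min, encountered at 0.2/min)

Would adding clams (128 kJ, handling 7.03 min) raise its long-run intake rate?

Intake rate on the current diet: R = (0.2×426) / (1 + 0.2×4.21) = 85.2/1.842 = 46.25 kJ/min.
Profitability of clams: 128/7.03 = 18.21 kJ/min.
18.21 < 46.25, so adding clams would lower the average — exclude it.

No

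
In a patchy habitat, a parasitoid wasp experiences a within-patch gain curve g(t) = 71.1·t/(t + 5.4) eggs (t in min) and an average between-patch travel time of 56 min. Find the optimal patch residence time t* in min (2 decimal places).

Maximise g(t)/(T+t): set derivative to zero → g'(t)(T+t) = g(t).
g'(t) = 71.1·5.4/(t + 5.4)². Setting 71.1·5.4/(t+5.4)² = 71.1t/[(t+5.4)(56+t)] gives 5.4(56+t) = t(t+5.4), so t² = 5.4×56 = 302.4.
t* = √302.4 = 17.39 min.

17.39 min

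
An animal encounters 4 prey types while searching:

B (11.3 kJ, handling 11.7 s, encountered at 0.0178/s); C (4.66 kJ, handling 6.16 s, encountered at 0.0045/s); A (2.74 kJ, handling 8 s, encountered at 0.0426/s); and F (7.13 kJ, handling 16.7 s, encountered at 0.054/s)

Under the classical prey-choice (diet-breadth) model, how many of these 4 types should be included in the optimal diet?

4

Rank by E/h (kJ/s): B 0.966, C 0.756, F 0.427, A 0.343. Include each in turn until the next type's E/h falls below the running intake rate.
Rate on top 1: 0.1665. C: 0.756 > 0.1665 → include.
Rate on top 2: 0.1797. F: 0.427 > 0.1797 → include.
Rate on top 3: 0.284. A: 0.343 > 0.284 → include.
Optimal diet: B, C, F, A — 4 of 4 types.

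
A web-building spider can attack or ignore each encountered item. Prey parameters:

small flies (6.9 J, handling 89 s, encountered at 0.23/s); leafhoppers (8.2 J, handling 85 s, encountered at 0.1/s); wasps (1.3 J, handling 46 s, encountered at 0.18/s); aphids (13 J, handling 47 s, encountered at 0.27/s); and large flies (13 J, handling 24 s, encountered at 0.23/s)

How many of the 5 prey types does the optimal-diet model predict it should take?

1

Profitabilities (E/h, J/s): large flies 0.542, aphids 0.277, leafhoppers 0.0965, small flies 0.0775, wasps 0.0283. Add prey in this order while the next type's profitability exceeds the intake rate on those already taken.
Rate on top 1: 0.4586. aphids: 0.277 < 0.4586 → exclude; stop.
Optimal diet: large flies — 1 of 5 types.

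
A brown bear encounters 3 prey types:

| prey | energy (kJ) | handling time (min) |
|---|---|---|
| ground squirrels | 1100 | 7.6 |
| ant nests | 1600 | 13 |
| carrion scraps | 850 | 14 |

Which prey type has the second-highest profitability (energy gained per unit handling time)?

Profitability E/h (kJ/min): ground squirrels = 1100/7.6 = 145, ant nests = 1600/13 = 123, carrion scraps = 850/14 = 60.7.
Ranked: ground squirrels > ant nests > carrion scraps.

ant nests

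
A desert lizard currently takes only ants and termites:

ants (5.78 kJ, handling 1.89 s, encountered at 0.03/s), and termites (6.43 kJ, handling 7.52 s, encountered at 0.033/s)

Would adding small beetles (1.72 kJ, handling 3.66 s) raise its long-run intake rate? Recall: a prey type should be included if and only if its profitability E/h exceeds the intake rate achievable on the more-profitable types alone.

Intake rate on the current diet: R = (0.03×5.78 + 0.033×6.43) / (1 + 0.03×1.89 + 0.033×7.52) = 0.3856/1.305 = 0.2955 kJ/s.
small beetles: E/h = 1.72/3.66 = 0.4699 kJ/s.
Since 0.4699 > R, including small beetles increases the long-run rate.

Yes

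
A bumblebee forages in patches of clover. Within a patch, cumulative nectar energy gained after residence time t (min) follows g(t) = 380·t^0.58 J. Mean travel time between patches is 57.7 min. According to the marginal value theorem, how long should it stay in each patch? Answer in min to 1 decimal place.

Optimal t* satisfies g'(t*) = g(t*)/(T + t*).
g'(t) = 0.58·380·t^-0.42. Setting 0.58·380·t^-0.42 = 380·t^0.58/(57.7+t) gives 0.58(57.7+t) = t, so 0.42·t = 0.58×57.7.
t* = 0.58×57.7/0.42 = 79.68 min.

79.7 min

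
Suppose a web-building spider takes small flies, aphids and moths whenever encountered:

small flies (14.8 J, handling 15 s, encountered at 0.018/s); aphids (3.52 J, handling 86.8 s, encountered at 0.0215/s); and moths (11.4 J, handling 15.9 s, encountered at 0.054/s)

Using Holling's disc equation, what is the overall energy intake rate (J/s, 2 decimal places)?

0.24 J/s

R = (0.018×14.8 + 0.0215×3.52 + 0.054×11.4) / (1 + 0.018×15 + 0.0215×86.8 + 0.054×15.9) = 0.9577/3.995 = 0.2397 J/s.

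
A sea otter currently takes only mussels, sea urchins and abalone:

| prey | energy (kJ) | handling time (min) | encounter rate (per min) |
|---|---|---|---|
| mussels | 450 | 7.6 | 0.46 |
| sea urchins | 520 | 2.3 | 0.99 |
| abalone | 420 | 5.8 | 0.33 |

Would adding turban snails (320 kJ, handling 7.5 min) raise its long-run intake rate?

No

Current rate: (0.46×450 + 0.99×520 + 0.33×420)/(1 + 0.46×7.6 + 0.99×2.3 + 0.33×5.8) = 99.04 kJ/min.
Profitability of turban snails: 320/7.5 = 42.67 kJ/min.
42.67 < 99.04, so adding turban snails would lower the average — exclude it.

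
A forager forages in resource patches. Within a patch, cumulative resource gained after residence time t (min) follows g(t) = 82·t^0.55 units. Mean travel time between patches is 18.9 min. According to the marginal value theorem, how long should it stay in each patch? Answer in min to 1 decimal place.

Maximise g(t)/(T+t): set derivative to zero → g'(t)(T+t) = g(t).
g'(t) = 0.55·82·t^-0.45. Setting 0.55·82·t^-0.45 = 82·t^0.55/(18.9+t) gives 0.55(18.9+t) = t, so 0.45·t = 0.55×18.9.
t* = 0.55×18.9/0.45 = 23.1 min.

23.1 min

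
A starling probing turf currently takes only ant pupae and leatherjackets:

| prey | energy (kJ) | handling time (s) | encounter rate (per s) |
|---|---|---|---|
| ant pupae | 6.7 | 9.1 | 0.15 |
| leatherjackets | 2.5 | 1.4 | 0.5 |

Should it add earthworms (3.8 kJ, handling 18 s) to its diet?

No

Current rate: (0.15×6.7 + 0.5×2.5)/(1 + 0.15×9.1 + 0.5×1.4) = 0.7357 kJ/s.
earthworms: E/h = 3.8/18 = 0.2111 kJ/s.
Since 0.2111 < R, time spent handling earthworms is better spent searching.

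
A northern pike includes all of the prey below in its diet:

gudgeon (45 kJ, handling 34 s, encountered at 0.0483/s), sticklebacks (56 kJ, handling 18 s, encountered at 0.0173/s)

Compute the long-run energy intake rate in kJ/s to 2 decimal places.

R = (0.0483×45 + 0.0173×56) / (1 + 0.0483×34 + 0.0173×18) = 3.142/2.954 = 1.064 kJ/s.

1.06 kJ/s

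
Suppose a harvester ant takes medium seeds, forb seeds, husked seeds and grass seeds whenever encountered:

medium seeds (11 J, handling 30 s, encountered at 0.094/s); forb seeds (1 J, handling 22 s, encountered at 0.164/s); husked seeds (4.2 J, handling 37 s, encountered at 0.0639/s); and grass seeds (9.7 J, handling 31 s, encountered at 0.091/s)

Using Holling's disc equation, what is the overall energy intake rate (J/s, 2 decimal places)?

R = Σλ_iE_i / (1 + Σλ_ih_i)
Numerator: 0.094×11 + 0.164×1 + 0.0639×4.2 + 0.091×9.7 = 2.349
Denominator: 1 + 0.094×30 + 0.164×22 + 0.0639×37 + 0.091×31 = 12.61
R = 2.349/12.61 = 0.1862 J/s

0.19 J/s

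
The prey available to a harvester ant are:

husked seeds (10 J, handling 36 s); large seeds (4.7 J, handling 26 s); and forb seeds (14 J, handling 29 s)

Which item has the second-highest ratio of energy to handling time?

In descending order of E/h:
forb seeds: 14/29 = 0.483 J/s
husked seeds: 10/36 = 0.278 J/s
large seeds: 4.7/26 = 0.181 J/s

husked seeds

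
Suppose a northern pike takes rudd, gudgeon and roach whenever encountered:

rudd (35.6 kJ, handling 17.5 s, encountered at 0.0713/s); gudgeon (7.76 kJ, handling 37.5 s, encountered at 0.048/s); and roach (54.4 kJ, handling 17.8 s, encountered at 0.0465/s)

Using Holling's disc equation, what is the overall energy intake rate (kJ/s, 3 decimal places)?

R = (0.0713×35.6 + 0.048×7.76 + 0.0465×54.4) / (1 + 0.0713×17.5 + 0.048×37.5 + 0.0465×17.8) = 5.44/4.875 = 1.116 kJ/s.

1.116 kJ/s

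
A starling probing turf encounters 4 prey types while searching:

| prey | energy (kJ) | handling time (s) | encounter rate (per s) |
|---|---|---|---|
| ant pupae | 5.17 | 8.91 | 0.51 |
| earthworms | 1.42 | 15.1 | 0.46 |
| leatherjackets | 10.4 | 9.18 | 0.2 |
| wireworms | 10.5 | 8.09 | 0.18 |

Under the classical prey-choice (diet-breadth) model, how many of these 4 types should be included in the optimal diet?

Rank by E/h (kJ/s): wireworms 1.3, leatherjackets 1.13, ant pupae 0.58, earthworms 0.094. Include each in turn until the next type's E/h falls below the running intake rate.
Rate on top 1: 0.7695. leatherjackets: 1.13 > 0.7695 → include.
Rate on top 2: 0.9249. ant pupae: 0.58 < 0.9249 → exclude; stop.
Optimal diet: wireworms, leatherjackets — 2 of 4 types.

2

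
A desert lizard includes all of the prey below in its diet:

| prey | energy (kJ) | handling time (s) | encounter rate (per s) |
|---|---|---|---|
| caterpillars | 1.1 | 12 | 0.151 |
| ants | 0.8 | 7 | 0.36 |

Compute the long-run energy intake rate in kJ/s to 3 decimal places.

0.085 kJ/s

R = (0.151×1.1 + 0.36×0.8) / (1 + 0.151×12 + 0.36×7) = 0.4541/5.332 = 0.08517 kJ/s.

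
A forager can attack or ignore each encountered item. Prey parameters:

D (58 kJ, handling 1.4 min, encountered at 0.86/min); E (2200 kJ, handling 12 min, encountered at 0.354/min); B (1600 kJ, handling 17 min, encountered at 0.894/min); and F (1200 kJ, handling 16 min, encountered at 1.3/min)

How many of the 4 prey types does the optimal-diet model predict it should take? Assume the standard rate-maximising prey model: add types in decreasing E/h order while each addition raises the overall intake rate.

Rank by E/h (kJ/min): E 183, B 94.1, F 75, D 41.4. Include each in turn until the next type's E/h falls below the running intake rate.
Rate on top 1: 148.4. B: 94.1 < 148.4 → exclude; stop.
Optimal diet: E — 1 of 4 types.

1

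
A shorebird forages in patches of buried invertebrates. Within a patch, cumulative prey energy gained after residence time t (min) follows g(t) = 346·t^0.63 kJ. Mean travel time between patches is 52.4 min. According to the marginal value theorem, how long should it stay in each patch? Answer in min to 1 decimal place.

Optimal t* satisfies g'(t*) = g(t*)/(T + t*).
g'(t) = 0.63·346·t^-0.37. Setting 0.63·346·t^-0.37 = 346·t^0.63/(52.4+t) gives 0.63(52.4+t) = t, so 0.37·t = 0.63×52.4.
t* = 0.63×52.4/0.37 = 89.22 min.

89.2 min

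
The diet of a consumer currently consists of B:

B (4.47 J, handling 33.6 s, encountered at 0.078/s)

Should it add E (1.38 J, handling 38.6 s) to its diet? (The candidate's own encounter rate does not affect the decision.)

No

Intake rate on the current diet: R = (0.078×4.47) / (1 + 0.078×33.6) = 0.3487/3.621 = 0.09629 J/s.
Profitability of E: 1.38/38.6 = 0.03575 J/s.
Since 0.03575 < R, time spent handling E is better spent searching.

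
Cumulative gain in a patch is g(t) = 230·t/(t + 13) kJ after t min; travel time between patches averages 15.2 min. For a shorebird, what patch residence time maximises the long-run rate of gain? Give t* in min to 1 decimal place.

14.1 min

Maximise g(t)/(T+t): set derivative to zero → g'(t)(T+t) = g(t).
g'(t) = 230·13/(t + 13)². Setting 230·13/(t+13)² = 230t/[(t+13)(15.2+t)] gives 13(15.2+t) = t(t+13), so t² = 13×15.2 = 197.6.
t* = √197.6 = 14.06 min.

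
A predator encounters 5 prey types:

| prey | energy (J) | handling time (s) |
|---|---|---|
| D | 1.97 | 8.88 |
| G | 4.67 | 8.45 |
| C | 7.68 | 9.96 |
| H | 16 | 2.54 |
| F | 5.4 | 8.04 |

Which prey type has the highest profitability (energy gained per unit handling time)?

H

In descending order of E/h:
H: 16/2.54 = 6.3 J/s
C: 7.68/9.96 = 0.771 J/s
F: 5.4/8.04 = 0.672 J/s
G: 4.67/8.45 = 0.553 J/s
D: 1.97/8.88 = 0.222 J/s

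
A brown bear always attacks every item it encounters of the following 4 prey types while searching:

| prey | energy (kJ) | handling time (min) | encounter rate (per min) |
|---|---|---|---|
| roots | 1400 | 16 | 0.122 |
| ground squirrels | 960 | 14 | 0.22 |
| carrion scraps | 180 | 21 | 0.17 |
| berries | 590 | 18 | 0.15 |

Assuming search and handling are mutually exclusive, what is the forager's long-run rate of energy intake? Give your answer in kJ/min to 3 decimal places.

40.733 kJ/min

R = (0.122×1400 + 0.22×960 + 0.17×180 + 0.15×590) / (1 + 0.122×16 + 0.22×14 + 0.17×21 + 0.15×18) = 501.1/12.3 = 40.73 kJ/min.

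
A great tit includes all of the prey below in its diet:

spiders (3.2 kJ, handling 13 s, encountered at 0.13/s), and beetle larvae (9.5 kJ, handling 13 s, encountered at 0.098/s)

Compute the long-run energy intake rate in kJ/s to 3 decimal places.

R = Σλ_iE_i / (1 + Σλ_ih_i)
Numerator: 0.13×3.2 + 0.098×9.5 = 1.347
Denominator: 1 + 0.13×13 + 0.098×13 = 3.964
R = 1.347/3.964 = 0.3398 kJ/s

0.340 kJ/s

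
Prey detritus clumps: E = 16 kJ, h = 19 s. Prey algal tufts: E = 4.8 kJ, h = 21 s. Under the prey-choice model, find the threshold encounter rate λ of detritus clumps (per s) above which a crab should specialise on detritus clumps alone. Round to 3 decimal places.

0.020 per s

Drop algal tufts once their profitability E₂/h₂ falls below the rate achievable on detritus clumps alone: E₂/h₂ = λE₁/(1 + λh₁).
Solve for λ: λE₁h₂ = E₂(1 + λh₁) → λ(E₁h₂ − E₂h₁) = E₂ → λ = E₂/(E₁h₂ − E₂h₁).
λ = 4.8/(16×21 − 4.8×19) = 4.8/244.8 = 0.01961 per s.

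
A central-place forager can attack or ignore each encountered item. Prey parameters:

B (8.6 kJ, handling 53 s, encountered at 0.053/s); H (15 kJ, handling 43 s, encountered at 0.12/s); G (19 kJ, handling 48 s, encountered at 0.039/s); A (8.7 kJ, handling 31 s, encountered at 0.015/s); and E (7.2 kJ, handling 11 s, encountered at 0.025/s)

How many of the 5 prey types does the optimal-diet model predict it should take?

3

Rank by E/h (kJ/s): E 0.655, G 0.396, H 0.349, A 0.281, B 0.162. Include each in turn until the next type's E/h falls below the running intake rate.
Rate on top 1: 0.1412. G: 0.396 > 0.1412 → include.
Rate on top 2: 0.2927. H: 0.349 > 0.2927 → include.
Rate on top 3: 0.3276. A: 0.281 < 0.3276 → exclude; stop.
Optimal diet: E, G, H — 3 of 5 types.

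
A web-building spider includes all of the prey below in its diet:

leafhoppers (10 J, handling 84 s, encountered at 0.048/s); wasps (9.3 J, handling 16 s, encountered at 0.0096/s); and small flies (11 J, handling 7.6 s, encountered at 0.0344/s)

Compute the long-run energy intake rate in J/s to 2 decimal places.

R = Σλ_iE_i / (1 + Σλ_ih_i)
Numerator: 0.048×10 + 0.0096×9.3 + 0.0344×11 = 0.9477
Denominator: 1 + 0.048×84 + 0.0096×16 + 0.0344×7.6 = 5.447
R = 0.9477/5.447 = 0.174 J/s

0.17 J/s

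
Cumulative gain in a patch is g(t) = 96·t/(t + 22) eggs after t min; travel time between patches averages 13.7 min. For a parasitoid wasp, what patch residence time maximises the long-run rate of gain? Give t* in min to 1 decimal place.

17.4 min

Optimal t* satisfies g'(t*) = g(t*)/(T + t*).
g'(t) = 96·22/(t + 22)². Setting 96·22/(t+22)² = 96t/[(t+22)(13.7+t)] gives 22(13.7+t) = t(t+22), so t² = 22×13.7 = 301.4.
t* = √301.4 = 17.36 min.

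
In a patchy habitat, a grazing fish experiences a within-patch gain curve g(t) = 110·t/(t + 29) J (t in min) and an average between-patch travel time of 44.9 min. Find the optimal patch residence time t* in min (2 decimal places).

Maximise g(t)/(T+t): set derivative to zero → g'(t)(T+t) = g(t).
g'(t) = 110·29/(t + 29)². Setting 110·29/(t+29)² = 110t/[(t+29)(44.9+t)] gives 29(44.9+t) = t(t+29), so t² = 29×44.9 = 1302.
t* = √1302 = 36.08 min.

36.08 min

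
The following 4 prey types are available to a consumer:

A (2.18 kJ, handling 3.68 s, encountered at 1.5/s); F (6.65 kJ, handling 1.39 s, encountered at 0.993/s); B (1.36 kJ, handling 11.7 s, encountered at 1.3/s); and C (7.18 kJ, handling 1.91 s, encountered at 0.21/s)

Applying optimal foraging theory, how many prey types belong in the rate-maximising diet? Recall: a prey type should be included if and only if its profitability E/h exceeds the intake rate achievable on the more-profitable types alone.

Rank by E/h (kJ/s): F 4.78, C 3.76, A 0.592, B 0.116. Include each in turn until the next type's E/h falls below the running intake rate.
Rate on top 1: 2.774. C: 3.76 > 2.774 → include.
Rate on top 2: 2.916. A: 0.592 < 2.916 → exclude; stop.
Optimal diet: F, C — 2 of 4 types.

2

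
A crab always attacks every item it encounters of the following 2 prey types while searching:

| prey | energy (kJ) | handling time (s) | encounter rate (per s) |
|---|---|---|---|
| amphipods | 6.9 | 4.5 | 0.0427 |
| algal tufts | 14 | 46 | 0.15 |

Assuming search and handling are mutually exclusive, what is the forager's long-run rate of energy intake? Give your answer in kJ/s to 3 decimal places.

0.296 kJ/s

Energy encountered per unit search time: 0.0427×6.9 + 0.15×14 = 2.395 kJ/s.
Handling time per unit search time: 0.0427×4.5 + 0.15×46 = 7.092.
Rate = 2.395/(1 + 7.092) = 0.2959 kJ/s.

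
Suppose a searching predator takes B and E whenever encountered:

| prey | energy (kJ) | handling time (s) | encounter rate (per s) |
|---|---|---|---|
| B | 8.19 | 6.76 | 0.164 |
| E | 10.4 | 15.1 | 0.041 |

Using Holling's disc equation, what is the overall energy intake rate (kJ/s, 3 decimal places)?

R = Σλ_iE_i / (1 + Σλ_ih_i)
Numerator: 0.164×8.19 + 0.041×10.4 = 1.77
Denominator: 1 + 0.164×6.76 + 0.041×15.1 = 2.728
R = 1.77/2.728 = 0.6487 kJ/s

0.649 kJ/s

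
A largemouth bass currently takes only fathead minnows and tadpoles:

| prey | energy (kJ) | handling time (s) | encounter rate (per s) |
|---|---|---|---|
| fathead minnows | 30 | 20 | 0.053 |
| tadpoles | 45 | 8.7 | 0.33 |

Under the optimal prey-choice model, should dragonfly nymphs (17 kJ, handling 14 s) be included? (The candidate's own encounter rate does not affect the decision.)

Current rate: (0.053×30 + 0.33×45)/(1 + 0.053×20 + 0.33×8.7) = 3.334 kJ/s.
Profitability of dragonfly nymphs: 17/14 = 1.214 kJ/s.
Since 1.214 < R, time spent handling dragonfly nymphs is better spent searching.

No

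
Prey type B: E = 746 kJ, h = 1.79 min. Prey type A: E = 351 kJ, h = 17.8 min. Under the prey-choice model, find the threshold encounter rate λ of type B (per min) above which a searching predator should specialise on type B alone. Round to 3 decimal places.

At the threshold, the rate on type B alone equals the profitability of type A: λ·746/(1 + λ·1.79) = 351/17.8 = 19.72.
Rearranging, λ(746 − 19.72×1.79) = 19.72, so λ = 19.72/710.7 = 0.02775 per min.

0.028 per min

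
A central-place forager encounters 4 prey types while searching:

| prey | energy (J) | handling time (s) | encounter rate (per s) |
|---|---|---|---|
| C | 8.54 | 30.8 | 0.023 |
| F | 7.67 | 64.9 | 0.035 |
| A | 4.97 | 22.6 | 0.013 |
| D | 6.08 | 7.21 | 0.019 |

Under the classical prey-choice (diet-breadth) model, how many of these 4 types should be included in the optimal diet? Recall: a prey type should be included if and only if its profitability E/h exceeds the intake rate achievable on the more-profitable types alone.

Rank by E/h (J/s): D 0.843, C 0.277, A 0.22, F 0.118. Include each in turn until the next type's E/h falls below the running intake rate.
Rate on top 1: 0.1016. C: 0.277 > 0.1016 → include.
Rate on top 2: 0.169. A: 0.22 > 0.169 → include.
Rate on top 3: 0.176. F: 0.118 < 0.176 → exclude; stop.
Optimal diet: D, C, A — 3 of 4 types.

3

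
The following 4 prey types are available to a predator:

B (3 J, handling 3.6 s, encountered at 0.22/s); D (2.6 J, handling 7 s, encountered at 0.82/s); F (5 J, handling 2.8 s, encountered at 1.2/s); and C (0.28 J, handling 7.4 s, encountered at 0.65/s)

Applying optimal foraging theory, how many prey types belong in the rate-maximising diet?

Rank by E/h (J/s): F 1.79, B 0.833, D 0.371, C 0.0378. Include each in turn until the next type's E/h falls below the running intake rate.
Rate on top 1: 1.376. B: 0.833 < 1.376 → exclude; stop.
Optimal diet: F — 1 of 4 types.

1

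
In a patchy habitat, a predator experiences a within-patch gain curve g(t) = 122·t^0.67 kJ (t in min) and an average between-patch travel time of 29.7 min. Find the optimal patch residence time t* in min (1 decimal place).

Optimal t* satisfies g'(t*) = g(t*)/(T + t*).
g'(t) = 0.67·122·t^-0.33. Setting 0.67·122·t^-0.33 = 122·t^0.67/(29.7+t) gives 0.67(29.7+t) = t, so 0.33·t = 0.67×29.7.
t* = 0.67×29.7/0.33 = 60.3 min.

60.3 min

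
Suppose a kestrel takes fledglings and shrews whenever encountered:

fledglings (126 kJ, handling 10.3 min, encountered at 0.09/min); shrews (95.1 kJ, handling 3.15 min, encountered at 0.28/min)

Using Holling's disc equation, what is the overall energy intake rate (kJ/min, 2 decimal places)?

13.52 kJ/min

R = Σλ_iE_i / (1 + Σλ_ih_i)
Numerator: 0.09×126 + 0.28×95.1 = 37.97
Denominator: 1 + 0.09×10.3 + 0.28×3.15 = 2.809
R = 37.97/2.809 = 13.52 kJ/min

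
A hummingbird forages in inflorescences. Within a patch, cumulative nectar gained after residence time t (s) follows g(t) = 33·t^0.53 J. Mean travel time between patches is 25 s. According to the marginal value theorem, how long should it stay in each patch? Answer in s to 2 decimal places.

Maximise g(t)/(T+t): set derivative to zero → g'(t)(T+t) = g(t).
g'(t) = 0.53·33·t^-0.47. Setting 0.53·33·t^-0.47 = 33·t^0.53/(25+t) gives 0.53(25+t) = t, so 0.47·t = 0.53×25.
t* = 0.53×25/0.47 = 28.19 s.

28.19 s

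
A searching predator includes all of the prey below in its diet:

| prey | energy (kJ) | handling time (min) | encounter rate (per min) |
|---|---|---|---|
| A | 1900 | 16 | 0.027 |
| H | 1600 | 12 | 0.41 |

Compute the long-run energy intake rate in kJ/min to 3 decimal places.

111.351 kJ/min

R = (0.027×1900 + 0.41×1600) / (1 + 0.027×16 + 0.41×12) = 707.3/6.352 = 111.4 kJ/min.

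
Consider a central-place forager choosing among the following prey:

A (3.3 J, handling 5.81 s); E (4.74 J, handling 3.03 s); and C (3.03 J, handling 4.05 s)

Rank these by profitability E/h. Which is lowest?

A

Profitability E/h (J/s): A = 3.3/5.81 = 0.568, E = 4.74/3.03 = 1.56, C = 3.03/4.05 = 0.748.
Ranked: E > C > A.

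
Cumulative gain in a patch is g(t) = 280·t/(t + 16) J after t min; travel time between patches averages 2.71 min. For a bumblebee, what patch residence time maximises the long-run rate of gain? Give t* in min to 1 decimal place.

6.6 min

Optimal t* satisfies g'(t*) = g(t*)/(T + t*).
g'(t) = 280·16/(t + 16)². Setting 280·16/(t+16)² = 280t/[(t+16)(2.71+t)] gives 16(2.71+t) = t(t+16), so t² = 16×2.71 = 43.36.
t* = √43.36 = 6.585 min.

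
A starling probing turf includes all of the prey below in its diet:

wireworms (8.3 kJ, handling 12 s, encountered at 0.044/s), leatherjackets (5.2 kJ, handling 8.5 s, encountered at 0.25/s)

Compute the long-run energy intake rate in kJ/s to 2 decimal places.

R = Σλ_iE_i / (1 + Σλ_ih_i)
Numerator: 0.044×8.3 + 0.25×5.2 = 1.665
Denominator: 1 + 0.044×12 + 0.25×8.5 = 3.653
R = 1.665/3.653 = 0.4558 kJ/s

0.46 kJ/s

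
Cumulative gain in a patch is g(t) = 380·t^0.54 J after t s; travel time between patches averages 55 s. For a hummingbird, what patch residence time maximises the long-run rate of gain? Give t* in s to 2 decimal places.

Optimal t* satisfies g'(t*) = g(t*)/(T + t*).
g'(t) = 0.54·380·t^-0.46. Setting 0.54·380·t^-0.46 = 380·t^0.54/(55+t) gives 0.54(55+t) = t, so 0.46·t = 0.54×55.
t* = 0.54×55/0.46 = 64.57 s.

64.57 s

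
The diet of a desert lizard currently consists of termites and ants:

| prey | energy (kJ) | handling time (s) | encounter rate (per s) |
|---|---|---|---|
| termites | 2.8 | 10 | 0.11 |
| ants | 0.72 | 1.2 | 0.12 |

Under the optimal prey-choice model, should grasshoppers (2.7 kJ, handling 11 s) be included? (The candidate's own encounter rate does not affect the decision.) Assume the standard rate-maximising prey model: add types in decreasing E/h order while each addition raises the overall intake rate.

Current rate: (0.11×2.8 + 0.12×0.72)/(1 + 0.11×10 + 0.12×1.2) = 0.1758 kJ/s.
grasshoppers: E/h = 2.7/11 = 0.2455 kJ/s.
0.2455 > 0.1758, so adding grasshoppers raises the average — include it.

Yes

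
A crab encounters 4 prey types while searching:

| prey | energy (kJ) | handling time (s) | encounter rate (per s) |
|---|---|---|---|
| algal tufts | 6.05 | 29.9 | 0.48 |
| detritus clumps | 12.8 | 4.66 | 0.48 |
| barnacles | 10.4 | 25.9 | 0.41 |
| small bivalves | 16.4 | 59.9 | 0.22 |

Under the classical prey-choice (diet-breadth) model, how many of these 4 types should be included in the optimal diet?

E/h in descending order: detritus clumps 2.75, barnacles 0.402, small bivalves 0.274, algal tufts 0.202 kJ/s. The optimal diet is the largest prefix of this list for which every included type satisfies E_i/h_i > R on the types above it.
Rate on top 1: 1.898. barnacles: 0.402 < 1.898 → exclude; stop.
Optimal diet: detritus clumps — 1 of 4 types.

1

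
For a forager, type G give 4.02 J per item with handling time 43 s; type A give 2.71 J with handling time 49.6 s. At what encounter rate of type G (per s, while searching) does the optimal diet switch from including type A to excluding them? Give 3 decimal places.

0.033 per s

At the threshold, the rate on type G alone equals the profitability of type A: λ·4.02/(1 + λ·43) = 2.71/49.6 = 0.05464.
Rearranging, λ(4.02 − 0.05464×43) = 0.05464, so λ = 0.05464/1.671 = 0.0327 per s.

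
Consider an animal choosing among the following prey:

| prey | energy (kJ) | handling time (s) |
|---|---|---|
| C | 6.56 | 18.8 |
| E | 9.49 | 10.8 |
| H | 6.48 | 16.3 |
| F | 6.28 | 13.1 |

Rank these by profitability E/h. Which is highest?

E

In descending order of E/h:
E: 9.49/10.8 = 0.879 kJ/s
F: 6.28/13.1 = 0.479 kJ/s
H: 6.48/16.3 = 0.398 kJ/s
C: 6.56/18.8 = 0.349 kJ/s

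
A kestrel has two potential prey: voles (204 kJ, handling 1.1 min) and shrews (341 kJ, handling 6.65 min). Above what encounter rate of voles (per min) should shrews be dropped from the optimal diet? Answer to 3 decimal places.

The zero-one rule: include shrews iff E₂/h₂ > λE₁/(1+λh₁). Equality gives the switch point.
λE₁h₂ = E₂ + λE₂h₁ ⇒ λ = E₂/(E₁h₂ − E₂h₁) = 341/(1357 − 375.1) = 0.3474 per min.

0.347 per min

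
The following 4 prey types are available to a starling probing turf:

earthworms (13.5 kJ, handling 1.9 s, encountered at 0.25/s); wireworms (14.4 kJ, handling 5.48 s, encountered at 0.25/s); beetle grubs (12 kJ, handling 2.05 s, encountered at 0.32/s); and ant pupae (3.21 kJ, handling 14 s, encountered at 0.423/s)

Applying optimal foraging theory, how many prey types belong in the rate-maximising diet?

2

E/h in descending order: earthworms 7.11, beetle grubs 5.85, wireworms 2.63, ant pupae 0.229 kJ/s. The optimal diet is the largest prefix of this list for which every included type satisfies E_i/h_i > R on the types above it.
Rate on top 1: 2.288. beetle grubs: 5.85 > 2.288 → include.
Rate on top 2: 3.386. wireworms: 2.63 < 3.386 → exclude; stop.
Optimal diet: earthworms, beetle grubs — 2 of 4 types.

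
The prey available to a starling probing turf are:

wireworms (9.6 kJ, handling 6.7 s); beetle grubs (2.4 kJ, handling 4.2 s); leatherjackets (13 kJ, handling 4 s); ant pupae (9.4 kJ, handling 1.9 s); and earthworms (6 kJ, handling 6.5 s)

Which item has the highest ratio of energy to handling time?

Profitability E/h (kJ/s): wireworms = 9.6/6.7 = 1.43, beetle grubs = 2.4/4.2 = 0.571, leatherjackets = 13/4 = 3.25, ant pupae = 9.4/1.9 = 4.95, earthworms = 6/6.5 = 0.923.
Ranked: ant pupae > leatherjackets > wireworms > earthworms > beetle grubs.

ant pupae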